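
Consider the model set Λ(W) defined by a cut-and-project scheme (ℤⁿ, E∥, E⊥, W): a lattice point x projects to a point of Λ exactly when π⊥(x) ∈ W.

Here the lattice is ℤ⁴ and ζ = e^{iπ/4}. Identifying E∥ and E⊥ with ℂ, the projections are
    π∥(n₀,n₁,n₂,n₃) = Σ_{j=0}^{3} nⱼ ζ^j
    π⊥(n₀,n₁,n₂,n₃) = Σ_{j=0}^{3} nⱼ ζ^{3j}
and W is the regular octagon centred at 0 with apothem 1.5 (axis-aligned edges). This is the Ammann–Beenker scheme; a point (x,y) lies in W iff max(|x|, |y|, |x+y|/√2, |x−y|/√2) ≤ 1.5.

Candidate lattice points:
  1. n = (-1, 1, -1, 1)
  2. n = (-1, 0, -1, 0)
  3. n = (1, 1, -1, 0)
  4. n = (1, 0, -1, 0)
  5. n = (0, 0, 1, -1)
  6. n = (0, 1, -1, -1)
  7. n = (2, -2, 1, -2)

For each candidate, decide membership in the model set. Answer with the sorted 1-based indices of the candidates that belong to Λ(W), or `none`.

2, 4

With ζ = e^{iπ/4} the internal vectors are ζ^0,ζ^3,ζ^6,ζ^9.
#1 (-1, 1, -1, 1): internal (-1.000000, 2.414214); octagon support 2.414214 vs apothem 1.5 → ∉ W
#2 (-1, 0, -1, 0): internal (-1.000000, 1.000000); octagon support 1.414214 vs apothem 1.5 → ∈ W
#3 (1, 1, -1, 0): internal (0.292893, 1.707107); octagon support 1.707107 vs apothem 1.5 → ∉ W
#4 (1, 0, -1, 0): internal (1.000000, 1.000000); octagon support 1.414214 vs apothem 1.5 → ∈ W
#5 (0, 0, 1, -1): internal (-0.707107, -1.707107); octagon support 1.707107 vs apothem 1.5 → ∉ W
#6 (0, 1, -1, -1): internal (-1.414214, 1.000000); octagon support 1.707107 vs apothem 1.5 → ∉ W
#7 (2, -2, 1, -2): internal (2.000000, -3.828427); octagon support 4.121320 vs apothem 1.5 → ∉ W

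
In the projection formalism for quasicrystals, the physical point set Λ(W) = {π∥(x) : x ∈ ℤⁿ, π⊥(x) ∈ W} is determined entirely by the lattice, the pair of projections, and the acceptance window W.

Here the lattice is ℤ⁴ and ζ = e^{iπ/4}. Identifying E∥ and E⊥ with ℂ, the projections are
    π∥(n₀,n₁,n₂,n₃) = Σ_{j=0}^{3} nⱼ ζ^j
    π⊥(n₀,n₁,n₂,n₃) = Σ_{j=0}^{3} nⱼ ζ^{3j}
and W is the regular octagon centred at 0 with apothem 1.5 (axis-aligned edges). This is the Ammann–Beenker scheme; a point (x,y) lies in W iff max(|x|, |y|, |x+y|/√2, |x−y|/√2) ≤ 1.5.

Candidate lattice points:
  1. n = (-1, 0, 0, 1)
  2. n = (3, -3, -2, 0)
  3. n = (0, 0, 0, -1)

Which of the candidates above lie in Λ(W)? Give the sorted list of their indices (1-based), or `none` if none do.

1, 3

With ζ = e^{iπ/4} the internal vectors are ζ^0,ζ^3,ζ^6,ζ^9.
#1 (-1, 0, 0, 1): internal (-0.29289, 0.70711); octagon support 0.70711 vs apothem 1.5 → ∈ W
#2 (3, -3, -2, 0): internal (5.12132, -0.12132); octagon support 5.12132 vs apothem 1.5 → ∉ W
#3 (0, 0, 0, -1): internal (-0.70711, -0.70711); octagon support 1.00000 vs apothem 1.5 → ∈ W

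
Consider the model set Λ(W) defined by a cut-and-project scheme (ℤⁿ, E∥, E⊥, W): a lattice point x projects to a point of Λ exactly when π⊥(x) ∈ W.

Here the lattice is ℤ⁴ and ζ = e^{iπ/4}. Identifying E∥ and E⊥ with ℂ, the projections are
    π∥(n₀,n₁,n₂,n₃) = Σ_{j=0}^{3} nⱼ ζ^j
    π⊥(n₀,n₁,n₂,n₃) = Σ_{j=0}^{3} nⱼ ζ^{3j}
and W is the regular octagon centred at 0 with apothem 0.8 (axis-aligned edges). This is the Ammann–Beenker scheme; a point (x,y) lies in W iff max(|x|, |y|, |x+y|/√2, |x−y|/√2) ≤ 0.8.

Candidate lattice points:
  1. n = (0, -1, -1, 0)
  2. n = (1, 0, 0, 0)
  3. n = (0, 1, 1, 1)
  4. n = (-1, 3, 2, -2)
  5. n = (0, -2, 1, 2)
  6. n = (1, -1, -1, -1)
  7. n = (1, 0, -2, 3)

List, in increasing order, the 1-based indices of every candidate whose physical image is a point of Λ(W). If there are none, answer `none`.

Internal map: ζ^{3j} for j=0..3 gives (1,0), (−√2/2,√2/2), (0,−1), (√2/2,√2/2).
candidate 1: n = (0, -1, -1, 0) → π⊥ ≈ (+0.70711, +0.29289); max(|x|,|y|,|x±y|/√2) = 0.70711 ≤ 0.8 ⇒ ∈ W
candidate 2: n = (1, 0, 0, 0) → π⊥ ≈ (+1.00000, +0.00000); max(|x|,|y|,|x±y|/√2) = 1.00000 > 0.8 ⇒ ∉ W
candidate 3: n = (0, 1, 1, 1) → π⊥ ≈ (+0.00000, +0.41421); max(|x|,|y|,|x±y|/√2) = 0.41421 ≤ 0.8 ⇒ ∈ W
candidate 4: n = (-1, 3, 2, -2) → π⊥ ≈ (-4.53553, -1.29289); max(|x|,|y|,|x±y|/√2) = 4.53553 > 0.8 ⇒ ∉ W
candidate 5: n = (0, -2, 1, 2) → π⊥ ≈ (+2.82843, -1.00000); max(|x|,|y|,|x±y|/√2) = 2.82843 > 0.8 ⇒ ∉ W
candidate 6: n = (1, -1, -1, -1) → π⊥ ≈ (+1.00000, -0.41421); max(|x|,|y|,|x±y|/√2) = 1.00000 > 0.8 ⇒ ∉ W
candidate 7: n = (1, 0, -2, 3) → π⊥ ≈ (+3.12132, +4.12132); max(|x|,|y|,|x±y|/√2) = 5.12132 > 0.8 ⇒ ∉ W

1, 3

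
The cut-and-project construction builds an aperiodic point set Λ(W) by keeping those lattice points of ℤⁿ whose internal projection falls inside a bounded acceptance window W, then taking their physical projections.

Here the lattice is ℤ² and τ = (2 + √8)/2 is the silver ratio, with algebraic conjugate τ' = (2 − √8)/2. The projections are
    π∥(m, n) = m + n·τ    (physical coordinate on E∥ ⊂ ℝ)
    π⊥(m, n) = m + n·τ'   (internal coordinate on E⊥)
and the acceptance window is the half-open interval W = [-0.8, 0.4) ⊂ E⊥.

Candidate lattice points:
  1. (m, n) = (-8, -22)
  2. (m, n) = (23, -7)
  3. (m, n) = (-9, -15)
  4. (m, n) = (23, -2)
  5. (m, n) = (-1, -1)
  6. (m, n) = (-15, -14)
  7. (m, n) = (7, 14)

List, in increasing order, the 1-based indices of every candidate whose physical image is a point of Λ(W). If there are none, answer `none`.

τ' = (2−√8)/2 ≈ -0.41421.
#1 (-8,-22): internal coord -8 + (-22)·τ' = +1.11270; +1.11270 ∉ [-0.8, 0.4) → out
#2 (23,-7): internal coord 23 + (-7)·τ' = +25.89949; +25.89949 ∉ [-0.8, 0.4) → out
#3 (-9,-15): internal coord -9 + (-15)·τ' = -2.78680; -2.78680 ∉ [-0.8, 0.4) → out
#4 (23,-2): internal coord 23 + (-2)·τ' = +23.82843; +23.82843 ∉ [-0.8, 0.4) → out
#5 (-1,-1): internal coord -1 + (-1)·τ' = -0.58579; -0.58579 ∈ [-0.8, 0.4) → IN Λ
#6 (-15,-14): internal coord -15 + (-14)·τ' = -9.20101; -9.20101 ∉ [-0.8, 0.4) → out
#7 (7,14): internal coord 7 + (14)·τ' = +1.20101; +1.20101 ∉ [-0.8, 0.4) → out

5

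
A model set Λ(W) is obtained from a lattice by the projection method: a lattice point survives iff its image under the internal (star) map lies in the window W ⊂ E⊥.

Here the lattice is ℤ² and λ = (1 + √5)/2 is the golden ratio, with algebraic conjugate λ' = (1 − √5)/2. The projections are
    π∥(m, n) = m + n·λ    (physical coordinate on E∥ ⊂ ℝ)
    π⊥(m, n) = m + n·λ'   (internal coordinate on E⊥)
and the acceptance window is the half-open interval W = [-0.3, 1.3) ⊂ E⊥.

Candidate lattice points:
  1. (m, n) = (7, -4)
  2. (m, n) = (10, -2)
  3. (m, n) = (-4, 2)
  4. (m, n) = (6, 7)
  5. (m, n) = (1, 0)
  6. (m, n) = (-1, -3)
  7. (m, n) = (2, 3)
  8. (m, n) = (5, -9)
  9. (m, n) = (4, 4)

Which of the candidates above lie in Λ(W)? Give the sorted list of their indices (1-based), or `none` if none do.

λ' = (1−√5)/2 ≈ -0.6180.
[1] lift (7,-4): star map gives 9.4721; window check -0.3 ≤ 9.4721 < 1.3 is false → out
[2] lift (10,-2): star map gives 11.2361; window check -0.3 ≤ 11.2361 < 1.3 is false → out
[3] lift (-4,2): star map gives -5.2361; window check -0.3 ≤ -5.2361 < 1.3 is false → out
[4] lift (6,7): star map gives 1.6738; window check -0.3 ≤ 1.6738 < 1.3 is false → out
[5] lift (1,0): star map gives 1.0000; window check -0.3 ≤ 1.0000 < 1.3 is true → IN Λ
[6] lift (-1,-3): star map gives 0.8541; window check -0.3 ≤ 0.8541 < 1.3 is true → IN Λ
[7] lift (2,3): star map gives 0.1459; window check -0.3 ≤ 0.1459 < 1.3 is true → IN Λ
[8] lift (5,-9): star map gives 10.5623; window check -0.3 ≤ 10.5623 < 1.3 is false → out
[9] lift (4,4): star map gives 1.5279; window check -0.3 ≤ 1.5279 < 1.3 is false → out

5, 6, 7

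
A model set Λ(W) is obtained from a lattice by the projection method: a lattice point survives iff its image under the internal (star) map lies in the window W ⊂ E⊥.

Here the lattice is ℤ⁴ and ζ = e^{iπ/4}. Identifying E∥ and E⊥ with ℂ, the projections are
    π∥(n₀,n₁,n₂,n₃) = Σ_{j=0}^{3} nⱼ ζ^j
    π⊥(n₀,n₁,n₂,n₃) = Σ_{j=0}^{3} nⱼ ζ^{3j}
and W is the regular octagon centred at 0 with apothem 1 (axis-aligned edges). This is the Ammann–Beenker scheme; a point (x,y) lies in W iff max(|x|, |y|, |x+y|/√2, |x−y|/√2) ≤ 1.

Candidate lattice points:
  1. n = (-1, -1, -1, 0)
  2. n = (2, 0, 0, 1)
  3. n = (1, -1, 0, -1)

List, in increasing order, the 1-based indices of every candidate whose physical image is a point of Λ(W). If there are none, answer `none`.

π⊥(n) = n₀ + n₁ζ³ + n₂ζ⁶ + n₃ζ⁹ where ζ = e^{iπ/4}.
#1 (-1, -1, -1, 0): internal (-0.292893, 0.292893); octagon support 0.414214 vs apothem 1 → ∈ W
#2 (2, 0, 0, 1): internal (2.707107, 0.707107); octagon support 2.707107 vs apothem 1 → ∉ W
#3 (1, -1, 0, -1): internal (1.000000, -1.414214); octagon support 1.707107 vs apothem 1 → ∉ W

1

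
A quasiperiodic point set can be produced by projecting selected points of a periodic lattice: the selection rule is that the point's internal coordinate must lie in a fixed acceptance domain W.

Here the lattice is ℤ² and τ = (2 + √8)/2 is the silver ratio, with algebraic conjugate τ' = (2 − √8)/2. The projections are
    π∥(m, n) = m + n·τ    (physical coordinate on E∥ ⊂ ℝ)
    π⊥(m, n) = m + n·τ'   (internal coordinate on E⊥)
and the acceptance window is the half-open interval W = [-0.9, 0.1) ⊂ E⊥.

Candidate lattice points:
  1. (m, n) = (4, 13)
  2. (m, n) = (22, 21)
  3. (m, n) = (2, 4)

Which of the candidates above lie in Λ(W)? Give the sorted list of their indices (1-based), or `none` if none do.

none

τ' = (2−√8)/2 ≈ -0.41421.
[1] lift (4,13): star map gives -1.38478; window check -0.9 ≤ -1.38478 < 0.1 is false → out
[2] lift (22,21): star map gives 13.30152; window check -0.9 ≤ 13.30152 < 0.1 is false → out
[3] lift (2,4): star map gives 0.34315; window check -0.9 ≤ 0.34315 < 0.1 is false → out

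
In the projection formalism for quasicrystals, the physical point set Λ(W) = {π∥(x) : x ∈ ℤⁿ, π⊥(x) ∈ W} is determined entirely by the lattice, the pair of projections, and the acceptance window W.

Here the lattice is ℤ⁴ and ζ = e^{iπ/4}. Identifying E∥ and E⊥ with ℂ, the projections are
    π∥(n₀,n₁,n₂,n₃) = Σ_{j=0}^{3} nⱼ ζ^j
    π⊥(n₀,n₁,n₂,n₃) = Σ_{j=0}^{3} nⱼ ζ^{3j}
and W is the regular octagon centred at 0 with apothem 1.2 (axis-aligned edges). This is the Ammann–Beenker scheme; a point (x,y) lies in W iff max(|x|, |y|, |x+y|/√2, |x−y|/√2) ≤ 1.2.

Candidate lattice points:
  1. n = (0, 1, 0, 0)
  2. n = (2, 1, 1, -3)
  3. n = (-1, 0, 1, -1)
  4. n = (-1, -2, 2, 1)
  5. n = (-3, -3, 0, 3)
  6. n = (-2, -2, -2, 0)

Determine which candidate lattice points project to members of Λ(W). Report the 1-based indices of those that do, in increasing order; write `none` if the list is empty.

Internal map: ζ^{3j} for j=0..3 gives (1,0), (−√2/2,√2/2), (0,−1), (√2/2,√2/2).
#1 (0, 1, 0, 0): internal (-0.70711, 0.70711); octagon support 1.00000 vs apothem 1.2 → ∈ W
#2 (2, 1, 1, -3): internal (-0.82843, -2.41421); octagon support 2.41421 vs apothem 1.2 → ∉ W
#3 (-1, 0, 1, -1): internal (-1.70711, -1.70711); octagon support 2.41421 vs apothem 1.2 → ∉ W
#4 (-1, -2, 2, 1): internal (1.12132, -2.70711); octagon support 2.70711 vs apothem 1.2 → ∉ W
#5 (-3, -3, 0, 3): internal (1.24264, 0.00000); octagon support 1.24264 vs apothem 1.2 → ∉ W
#6 (-2, -2, -2, 0): internal (-0.58579, 0.58579); octagon support 0.82843 vs apothem 1.2 → ∈ W

1, 6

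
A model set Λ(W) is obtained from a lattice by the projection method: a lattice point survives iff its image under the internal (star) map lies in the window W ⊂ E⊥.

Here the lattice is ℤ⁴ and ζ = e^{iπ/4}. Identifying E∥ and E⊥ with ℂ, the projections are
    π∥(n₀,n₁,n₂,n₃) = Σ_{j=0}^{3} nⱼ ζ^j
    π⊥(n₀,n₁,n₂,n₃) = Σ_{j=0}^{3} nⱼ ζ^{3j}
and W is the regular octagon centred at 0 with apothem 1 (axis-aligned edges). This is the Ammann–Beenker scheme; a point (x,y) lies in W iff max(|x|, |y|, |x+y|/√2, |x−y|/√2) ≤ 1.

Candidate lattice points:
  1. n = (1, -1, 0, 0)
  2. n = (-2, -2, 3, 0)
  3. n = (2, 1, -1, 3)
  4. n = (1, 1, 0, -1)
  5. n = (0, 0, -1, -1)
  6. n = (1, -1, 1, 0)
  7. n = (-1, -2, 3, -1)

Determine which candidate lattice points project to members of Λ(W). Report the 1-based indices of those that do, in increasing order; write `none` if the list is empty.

4, 5

Internal map: ζ^{3j} for j=0..3 gives (1,0), (−√2/2,√2/2), (0,−1), (√2/2,√2/2).
#1 (1, -1, 0, 0): internal (1.70711, -0.70711); octagon support 1.70711 vs apothem 1 → ∉ W
#2 (-2, -2, 3, 0): internal (-0.58579, -4.41421); octagon support 4.41421 vs apothem 1 → ∉ W
#3 (2, 1, -1, 3): internal (3.41421, 3.82843); octagon support 5.12132 vs apothem 1 → ∉ W
#4 (1, 1, 0, -1): internal (-0.41421, 0.00000); octagon support 0.41421 vs apothem 1 → ∈ W
#5 (0, 0, -1, -1): internal (-0.70711, 0.29289); octagon support 0.70711 vs apothem 1 → ∈ W
#6 (1, -1, 1, 0): internal (1.70711, -1.70711); octagon support 2.41421 vs apothem 1 → ∉ W
#7 (-1, -2, 3, -1): internal (-0.29289, -5.12132); octagon support 5.12132 vs apothem 1 → ∉ W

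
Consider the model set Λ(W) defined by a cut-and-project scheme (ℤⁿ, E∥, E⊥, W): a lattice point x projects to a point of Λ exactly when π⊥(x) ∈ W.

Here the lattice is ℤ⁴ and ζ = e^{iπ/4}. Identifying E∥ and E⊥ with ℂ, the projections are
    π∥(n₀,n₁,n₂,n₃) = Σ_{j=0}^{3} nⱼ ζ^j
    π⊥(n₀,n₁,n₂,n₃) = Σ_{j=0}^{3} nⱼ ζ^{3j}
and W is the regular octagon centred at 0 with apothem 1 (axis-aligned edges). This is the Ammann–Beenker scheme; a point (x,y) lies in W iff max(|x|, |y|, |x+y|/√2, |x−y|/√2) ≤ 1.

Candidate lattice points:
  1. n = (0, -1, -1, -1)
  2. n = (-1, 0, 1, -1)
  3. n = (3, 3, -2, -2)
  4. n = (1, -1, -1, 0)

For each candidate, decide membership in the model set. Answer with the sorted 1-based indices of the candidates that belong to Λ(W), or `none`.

With ζ = e^{iπ/4} the internal vectors are ζ^0,ζ^3,ζ^6,ζ^9.
candidate 1: n = (0, -1, -1, -1) → π⊥ ≈ (+0.0000, -0.4142); max(|x|,|y|,|x±y|/√2) = 0.4142 ≤ 1 ⇒ ∈ W
candidate 2: n = (-1, 0, 1, -1) → π⊥ ≈ (-1.7071, -1.7071); max(|x|,|y|,|x±y|/√2) = 2.4142 > 1 ⇒ ∉ W
candidate 3: n = (3, 3, -2, -2) → π⊥ ≈ (-0.5355, +2.7071); max(|x|,|y|,|x±y|/√2) = 2.7071 > 1 ⇒ ∉ W
candidate 4: n = (1, -1, -1, 0) → π⊥ ≈ (+1.7071, +0.2929); max(|x|,|y|,|x±y|/√2) = 1.7071 > 1 ⇒ ∉ W

1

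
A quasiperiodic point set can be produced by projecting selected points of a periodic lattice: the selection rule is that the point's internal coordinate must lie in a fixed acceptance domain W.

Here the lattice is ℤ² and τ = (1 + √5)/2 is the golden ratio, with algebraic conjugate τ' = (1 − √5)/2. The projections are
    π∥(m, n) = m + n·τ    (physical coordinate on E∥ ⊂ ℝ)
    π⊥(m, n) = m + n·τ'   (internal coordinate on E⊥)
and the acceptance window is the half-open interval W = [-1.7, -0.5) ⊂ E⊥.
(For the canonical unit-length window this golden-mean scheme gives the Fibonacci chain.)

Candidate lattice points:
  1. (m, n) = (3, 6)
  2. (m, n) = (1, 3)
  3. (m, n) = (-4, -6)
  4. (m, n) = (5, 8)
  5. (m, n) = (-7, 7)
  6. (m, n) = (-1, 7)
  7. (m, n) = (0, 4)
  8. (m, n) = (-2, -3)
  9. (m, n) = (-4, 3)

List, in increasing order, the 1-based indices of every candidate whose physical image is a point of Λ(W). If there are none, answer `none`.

1, 2

Compute τ' = (1−√5)/2 = -0.6180, so π⊥(m,n) = m -0.6180·n.
#1 (3,6): internal coord 3 + (6)·τ' = -0.7082; -0.7082 ∈ [-1.7, -0.5) → IN Λ
#2 (1,3): internal coord 1 + (3)·τ' = -0.8541; -0.8541 ∈ [-1.7, -0.5) → IN Λ
#3 (-4,-6): internal coord -4 + (-6)·τ' = -0.2918; -0.2918 ∉ [-1.7, -0.5) → out
#4 (5,8): internal coord 5 + (8)·τ' = +0.0557; +0.0557 ∉ [-1.7, -0.5) → out
#5 (-7,7): internal coord -7 + (7)·τ' = -11.3262; -11.3262 ∉ [-1.7, -0.5) → out
#6 (-1,7): internal coord -1 + (7)·τ' = -5.3262; -5.3262 ∉ [-1.7, -0.5) → out
#7 (0,4): internal coord 0 + (4)·τ' = -2.4721; -2.4721 ∉ [-1.7, -0.5) → out
#8 (-2,-3): internal coord -2 + (-3)·τ' = -0.1459; -0.1459 ∉ [-1.7, -0.5) → out
#9 (-4,3): internal coord -4 + (3)·τ' = -5.8541; -5.8541 ∉ [-1.7, -0.5) → out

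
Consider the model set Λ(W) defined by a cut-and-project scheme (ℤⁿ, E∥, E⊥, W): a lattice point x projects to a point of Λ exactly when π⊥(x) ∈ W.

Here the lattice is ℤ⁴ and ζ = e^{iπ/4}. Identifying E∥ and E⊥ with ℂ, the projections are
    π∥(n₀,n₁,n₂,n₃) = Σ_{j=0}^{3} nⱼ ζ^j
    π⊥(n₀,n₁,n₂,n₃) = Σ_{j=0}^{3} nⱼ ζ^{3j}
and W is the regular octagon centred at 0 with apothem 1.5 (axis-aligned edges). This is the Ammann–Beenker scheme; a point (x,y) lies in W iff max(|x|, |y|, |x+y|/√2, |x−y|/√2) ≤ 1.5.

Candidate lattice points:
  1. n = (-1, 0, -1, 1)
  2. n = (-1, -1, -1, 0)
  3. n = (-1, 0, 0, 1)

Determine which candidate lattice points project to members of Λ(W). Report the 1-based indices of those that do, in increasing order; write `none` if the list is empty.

2, 3

π⊥(n) = n₀ + n₁ζ³ + n₂ζ⁶ + n₃ζ⁹ where ζ = e^{iπ/4}.
candidate 1: n = (-1, 0, -1, 1) → π⊥ ≈ (-0.292893, +1.707107); max(|x|,|y|,|x±y|/√2) = 1.707107 > 1.5 ⇒ ∉ W
candidate 2: n = (-1, -1, -1, 0) → π⊥ ≈ (-0.292893, +0.292893); max(|x|,|y|,|x±y|/√2) = 0.414214 ≤ 1.5 ⇒ ∈ W
candidate 3: n = (-1, 0, 0, 1) → π⊥ ≈ (-0.292893, +0.707107); max(|x|,|y|,|x±y|/√2) = 0.707107 ≤ 1.5 ⇒ ∈ W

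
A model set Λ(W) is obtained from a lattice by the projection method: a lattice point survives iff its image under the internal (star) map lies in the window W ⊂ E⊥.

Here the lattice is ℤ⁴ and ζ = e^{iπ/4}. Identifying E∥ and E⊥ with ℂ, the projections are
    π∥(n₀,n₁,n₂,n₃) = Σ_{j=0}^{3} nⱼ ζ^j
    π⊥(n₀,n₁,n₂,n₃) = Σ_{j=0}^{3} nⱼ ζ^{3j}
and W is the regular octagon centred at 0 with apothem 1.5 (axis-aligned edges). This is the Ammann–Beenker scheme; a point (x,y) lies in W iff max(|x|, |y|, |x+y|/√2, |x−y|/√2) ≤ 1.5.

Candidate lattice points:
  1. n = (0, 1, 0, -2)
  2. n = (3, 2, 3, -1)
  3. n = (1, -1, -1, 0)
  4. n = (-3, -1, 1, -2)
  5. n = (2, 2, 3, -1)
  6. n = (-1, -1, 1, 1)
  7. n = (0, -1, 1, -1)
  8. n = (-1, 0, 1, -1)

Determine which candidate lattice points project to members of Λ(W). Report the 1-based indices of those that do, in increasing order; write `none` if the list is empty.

With ζ = e^{iπ/4} the internal vectors are ζ^0,ζ^3,ζ^6,ζ^9.
candidate 1: n = (0, 1, 0, -2) → π⊥ ≈ (-2.12132, -0.70711); max(|x|,|y|,|x±y|/√2) = 2.12132 > 1.5 ⇒ ∉ W
candidate 2: n = (3, 2, 3, -1) → π⊥ ≈ (+0.87868, -2.29289); max(|x|,|y|,|x±y|/√2) = 2.29289 > 1.5 ⇒ ∉ W
candidate 3: n = (1, -1, -1, 0) → π⊥ ≈ (+1.70711, +0.29289); max(|x|,|y|,|x±y|/√2) = 1.70711 > 1.5 ⇒ ∉ W
candidate 4: n = (-3, -1, 1, -2) → π⊥ ≈ (-3.70711, -3.12132); max(|x|,|y|,|x±y|/√2) = 4.82843 > 1.5 ⇒ ∉ W
candidate 5: n = (2, 2, 3, -1) → π⊥ ≈ (-0.12132, -2.29289); max(|x|,|y|,|x±y|/√2) = 2.29289 > 1.5 ⇒ ∉ W
candidate 6: n = (-1, -1, 1, 1) → π⊥ ≈ (+0.41421, -1.00000); max(|x|,|y|,|x±y|/√2) = 1.00000 ≤ 1.5 ⇒ ∈ W
candidate 7: n = (0, -1, 1, -1) → π⊥ ≈ (+0.00000, -2.41421); max(|x|,|y|,|x±y|/√2) = 2.41421 > 1.5 ⇒ ∉ W
candidate 8: n = (-1, 0, 1, -1) → π⊥ ≈ (-1.70711, -1.70711); max(|x|,|y|,|x±y|/√2) = 2.41421 > 1.5 ⇒ ∉ W

6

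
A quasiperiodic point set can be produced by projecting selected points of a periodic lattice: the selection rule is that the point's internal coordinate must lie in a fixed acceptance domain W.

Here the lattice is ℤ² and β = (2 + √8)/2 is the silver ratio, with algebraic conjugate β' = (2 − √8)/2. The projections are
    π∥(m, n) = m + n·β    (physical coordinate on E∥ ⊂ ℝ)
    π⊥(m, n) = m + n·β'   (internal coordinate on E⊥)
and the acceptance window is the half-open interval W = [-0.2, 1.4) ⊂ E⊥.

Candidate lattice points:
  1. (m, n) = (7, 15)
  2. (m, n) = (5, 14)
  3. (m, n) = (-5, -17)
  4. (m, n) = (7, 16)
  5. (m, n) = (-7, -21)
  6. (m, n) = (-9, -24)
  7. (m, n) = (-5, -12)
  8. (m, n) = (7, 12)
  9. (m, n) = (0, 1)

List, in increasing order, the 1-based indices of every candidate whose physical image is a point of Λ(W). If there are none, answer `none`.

1, 4, 6, 7

β' = (2−√8)/2 ≈ -0.41421.
[1] lift (7,15): star map gives 0.78680; window check -0.2 ≤ 0.78680 < 1.4 is true → IN Λ
[2] lift (5,14): star map gives -0.79899; window check -0.2 ≤ -0.79899 < 1.4 is false → out
[3] lift (-5,-17): star map gives 2.04163; window check -0.2 ≤ 2.04163 < 1.4 is false → out
[4] lift (7,16): star map gives 0.37258; window check -0.2 ≤ 0.37258 < 1.4 is true → IN Λ
[5] lift (-7,-21): star map gives 1.69848; window check -0.2 ≤ 1.69848 < 1.4 is false → out
[6] lift (-9,-24): star map gives 0.94113; window check -0.2 ≤ 0.94113 < 1.4 is true → IN Λ
[7] lift (-5,-12): star map gives -0.02944; window check -0.2 ≤ -0.02944 < 1.4 is true → IN Λ
[8] lift (7,12): star map gives 2.02944; window check -0.2 ≤ 2.02944 < 1.4 is false → out
[9] lift (0,1): star map gives -0.41421; window check -0.2 ≤ -0.41421 < 1.4 is false → out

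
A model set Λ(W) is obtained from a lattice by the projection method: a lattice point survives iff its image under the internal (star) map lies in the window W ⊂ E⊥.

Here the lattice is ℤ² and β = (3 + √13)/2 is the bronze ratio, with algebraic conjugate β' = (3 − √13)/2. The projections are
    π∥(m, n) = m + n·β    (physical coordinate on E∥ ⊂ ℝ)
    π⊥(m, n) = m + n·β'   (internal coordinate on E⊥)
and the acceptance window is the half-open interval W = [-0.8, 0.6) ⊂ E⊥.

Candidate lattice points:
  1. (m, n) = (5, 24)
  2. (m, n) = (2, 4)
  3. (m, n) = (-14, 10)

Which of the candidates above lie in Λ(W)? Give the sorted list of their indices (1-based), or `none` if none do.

Numerically β ≈ 3.30278 and β' = −1/β ≈ -0.30278.
#1 (5,24): internal coord 5 + (24)·β' = -2.26662; -2.26662 ∉ [-0.8, 0.6) → out
#2 (2,4): internal coord 2 + (4)·β' = +0.78890; +0.78890 ∉ [-0.8, 0.6) → out
#3 (-14,10): internal coord -14 + (10)·β' = -17.02776; -17.02776 ∉ [-0.8, 0.6) → out

none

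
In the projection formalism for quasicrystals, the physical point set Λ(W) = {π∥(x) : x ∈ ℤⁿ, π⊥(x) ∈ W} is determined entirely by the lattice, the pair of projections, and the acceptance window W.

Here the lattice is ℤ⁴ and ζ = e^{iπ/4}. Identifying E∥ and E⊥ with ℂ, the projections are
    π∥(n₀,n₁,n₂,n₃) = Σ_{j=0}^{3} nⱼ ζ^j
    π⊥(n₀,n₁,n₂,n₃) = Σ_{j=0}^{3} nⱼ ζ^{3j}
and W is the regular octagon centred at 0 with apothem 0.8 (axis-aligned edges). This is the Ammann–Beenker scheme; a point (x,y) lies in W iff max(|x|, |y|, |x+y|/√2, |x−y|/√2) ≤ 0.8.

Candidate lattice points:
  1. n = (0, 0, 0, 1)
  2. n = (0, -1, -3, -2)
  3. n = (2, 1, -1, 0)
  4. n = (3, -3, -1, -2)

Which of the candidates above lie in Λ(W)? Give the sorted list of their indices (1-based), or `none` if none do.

With ζ = e^{iπ/4} the internal vectors are ζ^0,ζ^3,ζ^6,ζ^9.
candidate 1: n = (0, 0, 0, 1) → π⊥ ≈ (+0.7071, +0.7071); max(|x|,|y|,|x±y|/√2) = 1.0000 > 0.8 ⇒ ∉ W
candidate 2: n = (0, -1, -3, -2) → π⊥ ≈ (-0.7071, +0.8787); max(|x|,|y|,|x±y|/√2) = 1.1213 > 0.8 ⇒ ∉ W
candidate 3: n = (2, 1, -1, 0) → π⊥ ≈ (+1.2929, +1.7071); max(|x|,|y|,|x±y|/√2) = 2.1213 > 0.8 ⇒ ∉ W
candidate 4: n = (3, -3, -1, -2) → π⊥ ≈ (+3.7071, -2.5355); max(|x|,|y|,|x±y|/√2) = 4.4142 > 0.8 ⇒ ∉ W

none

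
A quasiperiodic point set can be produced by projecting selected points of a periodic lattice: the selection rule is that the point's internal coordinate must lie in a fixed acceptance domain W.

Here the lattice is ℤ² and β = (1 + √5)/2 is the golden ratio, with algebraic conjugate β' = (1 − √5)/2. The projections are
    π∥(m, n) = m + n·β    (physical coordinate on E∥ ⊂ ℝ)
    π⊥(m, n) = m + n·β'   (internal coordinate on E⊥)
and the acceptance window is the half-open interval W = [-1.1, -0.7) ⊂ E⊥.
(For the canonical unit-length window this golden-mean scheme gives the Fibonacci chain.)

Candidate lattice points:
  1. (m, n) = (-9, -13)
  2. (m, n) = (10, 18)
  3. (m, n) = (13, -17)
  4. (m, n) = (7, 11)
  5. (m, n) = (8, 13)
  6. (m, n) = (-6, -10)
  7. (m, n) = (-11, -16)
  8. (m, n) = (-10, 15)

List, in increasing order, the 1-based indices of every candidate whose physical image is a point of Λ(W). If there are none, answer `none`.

1

Numerically β ≈ 1.6180 and β' = −1/β ≈ -0.6180.
[1] lift (-9,-13): star map gives -0.9656; window check -1.1 ≤ -0.9656 < -0.7 is true → IN Λ
[2] lift (10,18): star map gives -1.1246; window check -1.1 ≤ -1.1246 < -0.7 is false → out
[3] lift (13,-17): star map gives 23.5066; window check -1.1 ≤ 23.5066 < -0.7 is false → out
[4] lift (7,11): star map gives 0.2016; window check -1.1 ≤ 0.2016 < -0.7 is false → out
[5] lift (8,13): star map gives -0.0344; window check -1.1 ≤ -0.0344 < -0.7 is false → out
[6] lift (-6,-10): star map gives 0.1803; window check -1.1 ≤ 0.1803 < -0.7 is false → out
[7] lift (-11,-16): star map gives -1.1115; window check -1.1 ≤ -1.1115 < -0.7 is false → out
[8] lift (-10,15): star map gives -19.2705; window check -1.1 ≤ -19.2705 < -0.7 is false → out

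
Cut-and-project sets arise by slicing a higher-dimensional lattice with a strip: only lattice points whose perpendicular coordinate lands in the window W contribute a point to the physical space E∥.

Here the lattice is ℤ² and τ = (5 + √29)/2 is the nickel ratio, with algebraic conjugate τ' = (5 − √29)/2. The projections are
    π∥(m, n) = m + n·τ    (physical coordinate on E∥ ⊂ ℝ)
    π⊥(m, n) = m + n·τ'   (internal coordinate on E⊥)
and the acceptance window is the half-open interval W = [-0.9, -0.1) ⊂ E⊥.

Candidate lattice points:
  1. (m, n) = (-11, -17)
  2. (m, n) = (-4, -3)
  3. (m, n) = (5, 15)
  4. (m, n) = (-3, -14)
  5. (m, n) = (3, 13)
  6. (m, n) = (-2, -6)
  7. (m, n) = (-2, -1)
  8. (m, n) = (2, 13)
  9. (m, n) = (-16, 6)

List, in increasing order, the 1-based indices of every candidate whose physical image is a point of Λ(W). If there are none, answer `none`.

4, 6, 8

Compute τ' = (5−√29)/2 = -0.19258, so π⊥(m,n) = m -0.19258·n.
candidate 1: (m,n)=(-11,-17) → π∥ = -11-17·τ ≈ -99.27390, π⊥ = -11-17·τ' ≈ -7.72610 ∉ [-0.9, -0.1) ⇒ out
candidate 2: (m,n)=(-4,-3) → π∥ = -4-3·τ ≈ -19.57775, π⊥ = -4-3·τ' ≈ -3.42225 ∉ [-0.9, -0.1) ⇒ out
candidate 3: (m,n)=(5,15) → π∥ = 5+15·τ ≈ 82.88874, π⊥ = 5+15·τ' ≈ 2.11126 ∉ [-0.9, -0.1) ⇒ out
candidate 4: (m,n)=(-3,-14) → π∥ = -3-14·τ ≈ -75.69615, π⊥ = -3-14·τ' ≈ -0.30385 ∈ [-0.9, -0.1) ⇒ IN Λ
candidate 5: (m,n)=(3,13) → π∥ = 3+13·τ ≈ 70.50357, π⊥ = 3+13·τ' ≈ 0.49643 ∉ [-0.9, -0.1) ⇒ out
candidate 6: (m,n)=(-2,-6) → π∥ = -2-6·τ ≈ -33.15549, π⊥ = -2-6·τ' ≈ -0.84451 ∈ [-0.9, -0.1) ⇒ IN Λ
candidate 7: (m,n)=(-2,-1) → π∥ = -2-1·τ ≈ -7.19258, π⊥ = -2-1·τ' ≈ -1.80742 ∉ [-0.9, -0.1) ⇒ out
candidate 8: (m,n)=(2,13) → π∥ = 2+13·τ ≈ 69.50357, π⊥ = 2+13·τ' ≈ -0.50357 ∈ [-0.9, -0.1) ⇒ IN Λ
candidate 9: (m,n)=(-16,6) → π∥ = -16+6·τ ≈ 15.15549, π⊥ = -16+6·τ' ≈ -17.15549 ∉ [-0.9, -0.1) ⇒ out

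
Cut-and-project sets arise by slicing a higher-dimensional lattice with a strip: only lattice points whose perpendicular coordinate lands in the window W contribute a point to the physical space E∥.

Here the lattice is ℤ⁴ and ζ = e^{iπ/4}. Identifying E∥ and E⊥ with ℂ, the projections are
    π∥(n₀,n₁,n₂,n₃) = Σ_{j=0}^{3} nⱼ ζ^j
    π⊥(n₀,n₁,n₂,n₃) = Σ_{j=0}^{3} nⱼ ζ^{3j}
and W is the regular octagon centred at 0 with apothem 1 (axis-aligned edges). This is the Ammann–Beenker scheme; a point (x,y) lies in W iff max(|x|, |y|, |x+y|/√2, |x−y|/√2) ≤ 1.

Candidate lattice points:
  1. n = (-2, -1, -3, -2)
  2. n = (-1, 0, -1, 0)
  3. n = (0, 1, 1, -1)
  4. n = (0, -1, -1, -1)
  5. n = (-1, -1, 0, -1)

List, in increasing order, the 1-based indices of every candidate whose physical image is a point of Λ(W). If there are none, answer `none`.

4

Internal map: ζ^{3j} for j=0..3 gives (1,0), (−√2/2,√2/2), (0,−1), (√2/2,√2/2).
#1 (-2, -1, -3, -2): internal (-2.7071, 0.8787); octagon support 2.7071 vs apothem 1 → ∉ W
#2 (-1, 0, -1, 0): internal (-1.0000, 1.0000); octagon support 1.4142 vs apothem 1 → ∉ W
#3 (0, 1, 1, -1): internal (-1.4142, -1.0000); octagon support 1.7071 vs apothem 1 → ∉ W
#4 (0, -1, -1, -1): internal (0.0000, -0.4142); octagon support 0.4142 vs apothem 1 → ∈ W
#5 (-1, -1, 0, -1): internal (-1.0000, -1.4142); octagon support 1.7071 vs apothem 1 → ∉ W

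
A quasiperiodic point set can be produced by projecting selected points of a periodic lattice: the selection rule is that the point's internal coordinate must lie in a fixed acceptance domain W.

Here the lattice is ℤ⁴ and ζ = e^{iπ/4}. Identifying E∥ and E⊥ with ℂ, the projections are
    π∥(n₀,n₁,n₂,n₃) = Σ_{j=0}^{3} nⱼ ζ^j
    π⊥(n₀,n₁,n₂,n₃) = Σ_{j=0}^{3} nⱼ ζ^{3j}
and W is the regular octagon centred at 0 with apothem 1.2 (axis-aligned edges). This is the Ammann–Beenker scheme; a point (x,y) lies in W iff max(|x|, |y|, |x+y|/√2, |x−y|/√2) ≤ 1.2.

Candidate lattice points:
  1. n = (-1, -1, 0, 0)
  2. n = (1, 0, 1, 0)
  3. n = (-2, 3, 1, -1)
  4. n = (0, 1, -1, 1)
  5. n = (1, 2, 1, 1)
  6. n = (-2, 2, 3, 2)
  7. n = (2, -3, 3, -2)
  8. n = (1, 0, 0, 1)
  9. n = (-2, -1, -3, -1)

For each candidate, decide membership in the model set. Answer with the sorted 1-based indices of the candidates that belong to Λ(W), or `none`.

1, 5

π⊥(n) = n₀ + n₁ζ³ + n₂ζ⁶ + n₃ζ⁹ where ζ = e^{iπ/4}.
#1 (-1, -1, 0, 0): internal (-0.2929, -0.7071); octagon support 0.7071 vs apothem 1.2 → ∈ W
#2 (1, 0, 1, 0): internal (1.0000, -1.0000); octagon support 1.4142 vs apothem 1.2 → ∉ W
#3 (-2, 3, 1, -1): internal (-4.8284, 0.4142); octagon support 4.8284 vs apothem 1.2 → ∉ W
#4 (0, 1, -1, 1): internal (0.0000, 2.4142); octagon support 2.4142 vs apothem 1.2 → ∉ W
#5 (1, 2, 1, 1): internal (0.2929, 1.1213); octagon support 1.1213 vs apothem 1.2 → ∈ W
#6 (-2, 2, 3, 2): internal (-2.0000, -0.1716); octagon support 2.0000 vs apothem 1.2 → ∉ W
#7 (2, -3, 3, -2): internal (2.7071, -6.5355); octagon support 6.5355 vs apothem 1.2 → ∉ W
#8 (1, 0, 0, 1): internal (1.7071, 0.7071); octagon support 1.7071 vs apothem 1.2 → ∉ W
#9 (-2, -1, -3, -1): internal (-2.0000, 1.5858); octagon support 2.5355 vs apothem 1.2 → ∉ W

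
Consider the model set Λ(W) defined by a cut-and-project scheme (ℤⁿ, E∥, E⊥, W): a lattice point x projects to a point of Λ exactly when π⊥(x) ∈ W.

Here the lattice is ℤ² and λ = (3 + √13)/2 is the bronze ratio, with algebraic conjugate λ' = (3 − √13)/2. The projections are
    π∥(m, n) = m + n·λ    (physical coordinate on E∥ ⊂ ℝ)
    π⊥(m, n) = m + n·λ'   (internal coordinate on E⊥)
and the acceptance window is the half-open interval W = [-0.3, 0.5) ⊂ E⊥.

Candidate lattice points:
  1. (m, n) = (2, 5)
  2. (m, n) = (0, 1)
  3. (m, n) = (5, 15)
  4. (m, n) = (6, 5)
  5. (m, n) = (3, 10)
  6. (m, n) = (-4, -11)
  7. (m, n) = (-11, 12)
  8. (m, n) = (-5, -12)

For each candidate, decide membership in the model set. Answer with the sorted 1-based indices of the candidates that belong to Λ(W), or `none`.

Compute λ' = (3−√13)/2 = -0.302776, so π⊥(m,n) = m -0.302776·n.
candidate 1: (m,n)=(2,5) → π∥ = 2+5·λ ≈ 18.513878, π⊥ = 2+5·λ' ≈ 0.486122 ∈ [-0.3, 0.5) ⇒ IN Λ
candidate 2: (m,n)=(0,1) → π∥ = 0+1·λ ≈ 3.302776, π⊥ = 0+1·λ' ≈ -0.302776 ∉ [-0.3, 0.5) ⇒ out
candidate 3: (m,n)=(5,15) → π∥ = 5+15·λ ≈ 54.541635, π⊥ = 5+15·λ' ≈ 0.458365 ∈ [-0.3, 0.5) ⇒ IN Λ
candidate 4: (m,n)=(6,5) → π∥ = 6+5·λ ≈ 22.513878, π⊥ = 6+5·λ' ≈ 4.486122 ∉ [-0.3, 0.5) ⇒ out
candidate 5: (m,n)=(3,10) → π∥ = 3+10·λ ≈ 36.027756, π⊥ = 3+10·λ' ≈ -0.027756 ∈ [-0.3, 0.5) ⇒ IN Λ
candidate 6: (m,n)=(-4,-11) → π∥ = -4-11·λ ≈ -40.330532, π⊥ = -4-11·λ' ≈ -0.669468 ∉ [-0.3, 0.5) ⇒ out
candidate 7: (m,n)=(-11,12) → π∥ = -11+12·λ ≈ 28.633308, π⊥ = -11+12·λ' ≈ -14.633308 ∉ [-0.3, 0.5) ⇒ out
candidate 8: (m,n)=(-5,-12) → π∥ = -5-12·λ ≈ -44.633308, π⊥ = -5-12·λ' ≈ -1.366692 ∉ [-0.3, 0.5) ⇒ out

1, 3, 5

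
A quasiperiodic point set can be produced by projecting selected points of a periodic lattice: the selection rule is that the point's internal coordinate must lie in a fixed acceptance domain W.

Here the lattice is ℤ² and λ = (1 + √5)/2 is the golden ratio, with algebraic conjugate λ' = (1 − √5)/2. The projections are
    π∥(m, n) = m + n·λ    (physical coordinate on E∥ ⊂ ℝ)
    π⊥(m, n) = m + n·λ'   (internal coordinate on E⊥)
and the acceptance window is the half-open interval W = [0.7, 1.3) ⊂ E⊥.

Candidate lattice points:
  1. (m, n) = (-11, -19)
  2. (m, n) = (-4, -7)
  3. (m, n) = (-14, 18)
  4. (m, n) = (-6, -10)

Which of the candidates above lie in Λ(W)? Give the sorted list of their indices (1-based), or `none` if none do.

Numerically λ ≈ 1.61803 and λ' = −1/λ ≈ -0.61803.
#1 (-11,-19): internal coord -11 + (-19)·λ' = +0.74265; +0.74265 ∈ [0.7, 1.3) → IN Λ
#2 (-4,-7): internal coord -4 + (-7)·λ' = +0.32624; +0.32624 ∉ [0.7, 1.3) → out
#3 (-14,18): internal coord -14 + (18)·λ' = -25.12461; -25.12461 ∉ [0.7, 1.3) → out
#4 (-6,-10): internal coord -6 + (-10)·λ' = +0.18034; +0.18034 ∉ [0.7, 1.3) → out

1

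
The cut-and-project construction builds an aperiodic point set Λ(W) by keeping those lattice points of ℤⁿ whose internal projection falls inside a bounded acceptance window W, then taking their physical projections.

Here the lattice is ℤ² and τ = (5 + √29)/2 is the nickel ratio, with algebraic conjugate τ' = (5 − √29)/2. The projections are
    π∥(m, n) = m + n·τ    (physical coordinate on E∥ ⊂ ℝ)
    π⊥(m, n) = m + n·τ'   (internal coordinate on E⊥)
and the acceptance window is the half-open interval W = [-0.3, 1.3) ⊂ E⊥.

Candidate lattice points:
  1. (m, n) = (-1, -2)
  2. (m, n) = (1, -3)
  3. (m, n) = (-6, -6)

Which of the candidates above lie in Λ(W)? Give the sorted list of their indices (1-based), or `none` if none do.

none

τ' = (5−√29)/2 ≈ -0.1926.
candidate 1: (m,n)=(-1,-2) → π∥ = -1-2·τ ≈ -11.3852, π⊥ = -1-2·τ' ≈ -0.6148 ∉ [-0.3, 1.3) ⇒ out
candidate 2: (m,n)=(1,-3) → π∥ = 1-3·τ ≈ -14.5777, π⊥ = 1-3·τ' ≈ 1.5777 ∉ [-0.3, 1.3) ⇒ out
candidate 3: (m,n)=(-6,-6) → π∥ = -6-6·τ ≈ -37.1555, π⊥ = -6-6·τ' ≈ -4.8445 ∉ [-0.3, 1.3) ⇒ out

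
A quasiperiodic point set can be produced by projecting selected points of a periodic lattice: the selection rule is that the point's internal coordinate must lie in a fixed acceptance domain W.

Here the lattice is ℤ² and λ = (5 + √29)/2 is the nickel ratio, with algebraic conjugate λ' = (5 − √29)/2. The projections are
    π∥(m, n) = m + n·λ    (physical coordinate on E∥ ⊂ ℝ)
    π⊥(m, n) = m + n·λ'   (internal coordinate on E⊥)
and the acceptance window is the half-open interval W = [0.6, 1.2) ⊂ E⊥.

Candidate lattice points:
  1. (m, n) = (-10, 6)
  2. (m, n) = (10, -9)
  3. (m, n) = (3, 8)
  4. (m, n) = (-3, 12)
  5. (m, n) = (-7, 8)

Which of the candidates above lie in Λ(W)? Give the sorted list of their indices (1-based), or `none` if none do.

none

Compute λ' = (5−√29)/2 = -0.19258, so π⊥(m,n) = m -0.19258·n.
candidate 1: (m,n)=(-10,6) → π∥ = -10+6·λ ≈ 21.15549, π⊥ = -10+6·λ' ≈ -11.15549 ∉ [0.6, 1.2) ⇒ out
candidate 2: (m,n)=(10,-9) → π∥ = 10-9·λ ≈ -36.73324, π⊥ = 10-9·λ' ≈ 11.73324 ∉ [0.6, 1.2) ⇒ out
candidate 3: (m,n)=(3,8) → π∥ = 3+8·λ ≈ 44.54066, π⊥ = 3+8·λ' ≈ 1.45934 ∉ [0.6, 1.2) ⇒ out
candidate 4: (m,n)=(-3,12) → π∥ = -3+12·λ ≈ 59.31099, π⊥ = -3+12·λ' ≈ -5.31099 ∉ [0.6, 1.2) ⇒ out
candidate 5: (m,n)=(-7,8) → π∥ = -7+8·λ ≈ 34.54066, π⊥ = -7+8·λ' ≈ -8.54066 ∉ [0.6, 1.2) ⇒ out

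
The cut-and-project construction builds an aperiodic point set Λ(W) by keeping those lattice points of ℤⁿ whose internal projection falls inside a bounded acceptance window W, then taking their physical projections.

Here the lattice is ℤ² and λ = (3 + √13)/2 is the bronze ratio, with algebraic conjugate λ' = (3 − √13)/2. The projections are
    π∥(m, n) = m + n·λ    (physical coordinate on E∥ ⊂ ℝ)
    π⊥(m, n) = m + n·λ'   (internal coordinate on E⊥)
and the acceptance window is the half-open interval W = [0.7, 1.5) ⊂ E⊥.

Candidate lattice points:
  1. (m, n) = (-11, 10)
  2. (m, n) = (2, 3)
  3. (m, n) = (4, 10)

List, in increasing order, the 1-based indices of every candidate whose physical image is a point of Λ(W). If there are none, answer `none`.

2, 3

Numerically λ ≈ 3.302776 and λ' = −1/λ ≈ -0.302776.
[1] lift (-11,10): star map gives -14.027756; window check 0.7 ≤ -14.027756 < 1.5 is false → out
[2] lift (2,3): star map gives 1.091673; window check 0.7 ≤ 1.091673 < 1.5 is true → IN Λ
[3] lift (4,10): star map gives 0.972244; window check 0.7 ≤ 0.972244 < 1.5 is true → IN Λ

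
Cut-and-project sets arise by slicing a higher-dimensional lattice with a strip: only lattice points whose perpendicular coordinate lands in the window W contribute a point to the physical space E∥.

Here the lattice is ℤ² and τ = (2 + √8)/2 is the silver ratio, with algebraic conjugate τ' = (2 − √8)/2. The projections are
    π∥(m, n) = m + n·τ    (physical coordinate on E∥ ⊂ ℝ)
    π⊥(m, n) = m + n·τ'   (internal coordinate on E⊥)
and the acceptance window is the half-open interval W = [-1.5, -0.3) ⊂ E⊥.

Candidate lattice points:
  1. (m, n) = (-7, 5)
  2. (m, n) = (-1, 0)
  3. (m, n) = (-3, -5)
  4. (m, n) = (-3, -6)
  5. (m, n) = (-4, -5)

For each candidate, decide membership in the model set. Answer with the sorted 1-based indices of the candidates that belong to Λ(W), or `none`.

Compute τ' = (2−√8)/2 = -0.414214, so π⊥(m,n) = m -0.414214·n.
[1] lift (-7,5): star map gives -9.071068; window check -1.5 ≤ -9.071068 < -0.3 is false → out
[2] lift (-1,0): star map gives -1.000000; window check -1.5 ≤ -1.000000 < -0.3 is true → IN Λ
[3] lift (-3,-5): star map gives -0.928932; window check -1.5 ≤ -0.928932 < -0.3 is true → IN Λ
[4] lift (-3,-6): star map gives -0.514719; window check -1.5 ≤ -0.514719 < -0.3 is true → IN Λ
[5] lift (-4,-5): star map gives -1.928932; window check -1.5 ≤ -1.928932 < -0.3 is false → out

2, 3, 4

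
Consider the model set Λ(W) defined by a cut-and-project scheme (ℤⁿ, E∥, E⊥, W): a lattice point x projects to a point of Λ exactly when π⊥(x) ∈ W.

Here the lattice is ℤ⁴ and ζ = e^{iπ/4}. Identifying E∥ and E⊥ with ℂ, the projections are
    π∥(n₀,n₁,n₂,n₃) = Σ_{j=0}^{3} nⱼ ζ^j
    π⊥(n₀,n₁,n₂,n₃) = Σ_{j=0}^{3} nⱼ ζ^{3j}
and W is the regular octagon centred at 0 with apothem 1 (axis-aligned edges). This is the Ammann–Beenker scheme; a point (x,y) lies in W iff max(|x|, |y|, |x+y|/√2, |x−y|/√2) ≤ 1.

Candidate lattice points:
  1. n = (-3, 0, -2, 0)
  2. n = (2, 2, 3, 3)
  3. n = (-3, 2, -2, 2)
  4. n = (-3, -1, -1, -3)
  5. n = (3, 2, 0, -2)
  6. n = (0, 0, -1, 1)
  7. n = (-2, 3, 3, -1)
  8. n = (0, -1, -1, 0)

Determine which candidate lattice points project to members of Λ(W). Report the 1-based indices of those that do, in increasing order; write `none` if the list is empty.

π⊥(n) = n₀ + n₁ζ³ + n₂ζ⁶ + n₃ζ⁹ where ζ = e^{iπ/4}.
candidate 1: n = (-3, 0, -2, 0) → π⊥ ≈ (-3.00000, +2.00000); max(|x|,|y|,|x±y|/√2) = 3.53553 > 1 ⇒ ∉ W
candidate 2: n = (2, 2, 3, 3) → π⊥ ≈ (+2.70711, +0.53553); max(|x|,|y|,|x±y|/√2) = 2.70711 > 1 ⇒ ∉ W
candidate 3: n = (-3, 2, -2, 2) → π⊥ ≈ (-3.00000, +4.82843); max(|x|,|y|,|x±y|/√2) = 5.53553 > 1 ⇒ ∉ W
candidate 4: n = (-3, -1, -1, -3) → π⊥ ≈ (-4.41421, -1.82843); max(|x|,|y|,|x±y|/√2) = 4.41421 > 1 ⇒ ∉ W
candidate 5: n = (3, 2, 0, -2) → π⊥ ≈ (+0.17157, +0.00000); max(|x|,|y|,|x±y|/√2) = 0.17157 ≤ 1 ⇒ ∈ W
candidate 6: n = (0, 0, -1, 1) → π⊥ ≈ (+0.70711, +1.70711); max(|x|,|y|,|x±y|/√2) = 1.70711 > 1 ⇒ ∉ W
candidate 7: n = (-2, 3, 3, -1) → π⊥ ≈ (-4.82843, -1.58579); max(|x|,|y|,|x±y|/√2) = 4.82843 > 1 ⇒ ∉ W
candidate 8: n = (0, -1, -1, 0) → π⊥ ≈ (+0.70711, +0.29289); max(|x|,|y|,|x±y|/√2) = 0.70711 ≤ 1 ⇒ ∈ W

5, 8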